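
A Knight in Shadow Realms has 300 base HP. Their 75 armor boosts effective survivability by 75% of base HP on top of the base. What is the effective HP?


EHP = 300 * (1 + 75/100)
= 300 * (1 + 0.75)
= 300 * 1.75
= 525.0

525.0 EHP


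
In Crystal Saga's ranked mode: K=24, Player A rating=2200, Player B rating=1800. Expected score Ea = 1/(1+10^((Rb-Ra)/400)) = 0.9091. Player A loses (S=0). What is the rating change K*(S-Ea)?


Elo update: delta = K * (S - Ea), where S = 0 (loses)
S - Ea = 0 - 0.9091 = -0.9091
Rating change = 24 * -0.9091
= -21.82

-21.82 rating points


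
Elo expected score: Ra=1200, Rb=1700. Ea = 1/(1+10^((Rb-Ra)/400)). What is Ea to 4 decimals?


Elo expected score: Ea = 1/(1 + 10^((Rb-Ra)/400))
Rb - Ra = 1700 - 1200 = 500
(Rb-Ra)/400 = 500/400 = 1.25
10^1.25 = 17.782794
Ea = 1/(1 + 17.782794) = 1/18.782794 = 0.0532

0.0532


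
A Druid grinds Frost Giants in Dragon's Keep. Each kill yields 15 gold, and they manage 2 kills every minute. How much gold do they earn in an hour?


Gold per minute = 15 * 2 = 30
Gold per hour = 30 * 60 = 1800

1800 gold/hour


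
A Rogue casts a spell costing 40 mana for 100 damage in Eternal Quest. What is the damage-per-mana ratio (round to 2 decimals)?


Efficiency = damage / mana
= 100 / 40
= 2.50

2.50 dmg/mana


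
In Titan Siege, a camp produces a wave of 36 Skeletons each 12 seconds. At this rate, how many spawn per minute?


Spawns per minute = count * (60 / interval)
= 36 * (60 / 12)
= 36 * 5.0
= 180.0

180.0 per minute


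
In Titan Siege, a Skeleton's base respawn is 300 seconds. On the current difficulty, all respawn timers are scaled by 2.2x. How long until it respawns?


Respawn time = base * multiplier
= 300 * 2.2
= 660.0 seconds

660.0 seconds


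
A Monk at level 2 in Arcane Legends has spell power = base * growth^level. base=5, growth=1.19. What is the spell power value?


value = base * growth^level
= 5 * 1.19^2
= 5 * 1.4161
= 7.08

7.08 spell power


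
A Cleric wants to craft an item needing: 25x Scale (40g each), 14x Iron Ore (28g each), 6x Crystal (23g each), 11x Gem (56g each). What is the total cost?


Cost breakdown:
  Scale: 25 * 40 = 1000
  Iron Ore: 14 * 28 = 392
  Crystal: 6 * 23 = 138
  Gem: 11 * 56 = 616
Total = 1000 + 392 + 138 + 616 = 2146

2146 gold


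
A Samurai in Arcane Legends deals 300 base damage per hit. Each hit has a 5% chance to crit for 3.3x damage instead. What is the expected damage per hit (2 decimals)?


E[dmg] = base * (1 + crit_chance * (crit_mult - 1))
cc as decimal = 5/100 = 0.05
cm - 1 = 3.3 - 1 = 2.3
Bonus factor = 0.05 * 2.3 = 0.115
Total multiplier = 1 + 0.115 = 1.115
Expected damage = 300 * 1.115 = 334.50

334.50 damage


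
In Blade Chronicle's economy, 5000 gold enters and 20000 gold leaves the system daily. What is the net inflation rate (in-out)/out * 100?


Net gold = 5000 - 20000 = -15000
Inflation rate = net / sunk * 100 = -15000 / 20000 * 100
= -0.75 * 100
= -75.00%

-75.00%


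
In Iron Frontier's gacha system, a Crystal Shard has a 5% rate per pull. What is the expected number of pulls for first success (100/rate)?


Expected pulls for a geometric distribution = 1/p = 100 / rate%
= 100 / 5
= 20.0

20.0 pulls


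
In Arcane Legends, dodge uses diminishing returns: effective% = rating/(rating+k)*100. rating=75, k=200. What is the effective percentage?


effective% = rating / (rating + k) * 100
= 75 / (75 + 200) * 100
= 75 / 275 * 100
= 0.272727 * 100
= 27.27%

27.27%


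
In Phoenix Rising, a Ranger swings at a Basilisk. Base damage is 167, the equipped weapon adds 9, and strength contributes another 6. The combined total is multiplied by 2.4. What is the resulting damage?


Sum base + weapon + str = 167 + 9 + 6 = 182
Multiply by 2.4:
182 * 2.4 = 436.8

436.8 damage


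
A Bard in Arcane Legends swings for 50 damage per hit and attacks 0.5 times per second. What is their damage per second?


DPS = damage * attack_speed
= 50 * 0.5
= 25.0

25.0 DPS


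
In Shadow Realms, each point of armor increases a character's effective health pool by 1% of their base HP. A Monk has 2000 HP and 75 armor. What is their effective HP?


EHP = 2000 * (1 + 75/100)
= 2000 * (1 + 0.75)
= 2000 * 1.75
= 3500.0

3500.0 EHP


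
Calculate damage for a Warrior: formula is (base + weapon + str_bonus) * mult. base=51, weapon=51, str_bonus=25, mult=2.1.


Sum base + weapon + str = 51 + 51 + 25 = 127
Multiply by 2.1:
127 * 2.1 = 266.7

266.7 damage


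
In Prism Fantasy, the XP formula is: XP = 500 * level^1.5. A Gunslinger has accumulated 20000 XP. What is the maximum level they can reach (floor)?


XP = 500 * level^1.5, so level = (XP / 500)^(1/1.5)
= (20000 / 500)^(1/1.5)
= 40.0^0.6667
= 11.6961
Floor: level = 11

level 11


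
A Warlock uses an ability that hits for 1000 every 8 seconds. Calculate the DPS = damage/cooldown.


DPS = damage / cooldown
= 1000 / 8
= 125.00

125.00 DPS


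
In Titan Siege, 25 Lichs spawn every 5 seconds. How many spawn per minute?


Spawns per minute = count * (60 / interval)
= 25 * (60 / 5)
= 25 * 12.0
= 300.0

300.0 per minute


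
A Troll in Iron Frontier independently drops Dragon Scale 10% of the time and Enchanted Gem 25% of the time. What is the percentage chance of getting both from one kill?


For independent events, P(both) = P(A) * P(B)
= 10% * 25%
= 250 / 100 %
= 2.5%

2.5%


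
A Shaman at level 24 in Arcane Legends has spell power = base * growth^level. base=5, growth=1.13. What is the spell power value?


value = base * growth^level
= 5 * 1.13^24
= 5 * 18.788091
= 93.94

93.94 spell power


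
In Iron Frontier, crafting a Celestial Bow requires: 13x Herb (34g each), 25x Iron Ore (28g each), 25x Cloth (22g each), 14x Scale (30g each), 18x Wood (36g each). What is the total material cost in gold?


Cost breakdown:
  Herb: 13 * 34 = 442
  Iron Ore: 25 * 28 = 700
  Cloth: 25 * 22 = 550
  Scale: 14 * 30 = 420
  Wood: 18 * 36 = 648
Total = 442 + 700 + 550 + 420 + 648 = 2760

2760 gold


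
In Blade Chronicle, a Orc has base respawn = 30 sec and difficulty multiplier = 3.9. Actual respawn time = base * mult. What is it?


Respawn time = base * multiplier
= 30 * 3.9
= 117.0 seconds

117.0 seconds


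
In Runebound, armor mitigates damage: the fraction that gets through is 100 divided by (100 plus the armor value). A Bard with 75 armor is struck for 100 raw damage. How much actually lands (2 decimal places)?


actual = 100 * 100 / (100 + 75)
= 100 * 100 / 175
= 10000 / 175
= 57.14

57.14 damage


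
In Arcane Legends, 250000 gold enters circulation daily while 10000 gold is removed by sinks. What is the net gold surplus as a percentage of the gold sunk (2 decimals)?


Net gold = 250000 - 10000 = 240000
Inflation rate = net / sunk * 100 = 240000 / 10000 * 100
= 24.0 * 100
= 2400.00%

2400.00%


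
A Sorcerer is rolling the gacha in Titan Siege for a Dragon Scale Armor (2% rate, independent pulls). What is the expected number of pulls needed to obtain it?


Expected pulls for a geometric distribution = 1/p = 100 / rate%
= 100 / 2
= 50.0

50.0 pulls


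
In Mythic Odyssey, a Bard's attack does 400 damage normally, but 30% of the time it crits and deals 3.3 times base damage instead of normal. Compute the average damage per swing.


E[dmg] = base * (1 + crit_chance * (crit_mult - 1))
cc as decimal = 30/100 = 0.3
cm - 1 = 3.3 - 1 = 2.3
Bonus factor = 0.3 * 2.3 = 0.69
Total multiplier = 1 + 0.69 = 1.69
Expected damage = 400 * 1.69 = 676.00

676.00 damage


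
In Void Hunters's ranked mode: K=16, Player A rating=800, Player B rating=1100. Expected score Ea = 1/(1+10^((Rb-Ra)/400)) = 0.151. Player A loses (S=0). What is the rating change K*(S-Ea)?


Elo update: delta = K * (S - Ea), where S = 0 (loses)
S - Ea = 0 - 0.151 = -0.151
Rating change = 16 * -0.151
= -2.42

-2.42 rating points


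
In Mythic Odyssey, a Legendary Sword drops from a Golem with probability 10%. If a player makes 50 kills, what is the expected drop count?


Expected drops = kills * (drop_rate / 100)
= 50 * (10 / 100)
= 50 * 0.1
= 5.0

5.0 drops


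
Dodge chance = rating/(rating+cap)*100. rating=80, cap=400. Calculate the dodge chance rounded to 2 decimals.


dodge% = 80 / (80 + 400) * 100
= 80 / 480 * 100
= 0.166667 * 100
= 16.67%

16.67%


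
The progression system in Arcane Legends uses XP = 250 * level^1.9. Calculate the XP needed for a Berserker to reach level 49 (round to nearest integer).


XP = 250 * level^1.9
Substitute level = 49:
XP = 250 * 49^1.9
= 250 * 1626.9438
= 406736

406736 XP


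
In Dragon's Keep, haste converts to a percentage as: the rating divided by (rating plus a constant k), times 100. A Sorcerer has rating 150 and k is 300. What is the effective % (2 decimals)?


effective% = rating / (rating + k) * 100
= 150 / (150 + 300) * 100
= 150 / 450 * 100
= 0.333333 * 100
= 33.33%

33.33%


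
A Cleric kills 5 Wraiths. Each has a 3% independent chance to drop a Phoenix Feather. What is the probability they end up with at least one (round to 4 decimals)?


P(at least one) = 1 - P(none) = 1 - (1-p)^n
p = 3/100 = 0.03
1 - p = 0.97
(1 - p)^5 = 0.97^5 = 0.858734
P(at least one) = 1 - 0.858734 = 0.1413

0.1413


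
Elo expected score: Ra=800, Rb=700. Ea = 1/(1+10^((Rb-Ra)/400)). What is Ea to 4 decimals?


Elo expected score: Ea = 1/(1 + 10^((Rb-Ra)/400))
Rb - Ra = 700 - 800 = -100
(Rb-Ra)/400 = -100/400 = -0.25
10^-0.25 = 0.562341
Ea = 1/(1 + 0.562341) = 1/1.562341 = 0.6401

0.6401


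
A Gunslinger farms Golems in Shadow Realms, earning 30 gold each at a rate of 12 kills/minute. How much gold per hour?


Gold per minute = 30 * 12 = 360
Gold per hour = 360 * 60 = 21600

21600 gold/hour


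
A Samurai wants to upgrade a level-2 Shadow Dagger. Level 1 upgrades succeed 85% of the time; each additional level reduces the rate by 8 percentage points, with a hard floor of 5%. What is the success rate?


raw_rate = 85 - 8 * (2 - 1)
= 85 - 8 * 1
= 85 - 8
= 77
Apply floor: max(77, 5) = 77%

77%


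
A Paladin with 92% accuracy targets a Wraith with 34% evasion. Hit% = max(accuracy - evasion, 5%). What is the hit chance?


accuracy - evasion = 92 - 34 = 58
Apply floor: max(58, 5) = 58
Hit chance = 58%

58%


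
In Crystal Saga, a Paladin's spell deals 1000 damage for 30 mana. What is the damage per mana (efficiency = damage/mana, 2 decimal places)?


Efficiency = damage / mana
= 1000 / 30
= 33.33

33.33 dmg/mana


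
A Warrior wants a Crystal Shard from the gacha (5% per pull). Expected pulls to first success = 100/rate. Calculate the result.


Expected pulls for a geometric distribution = 1/p = 100 / rate%
= 100 / 5
= 20.0

20.0 pulls


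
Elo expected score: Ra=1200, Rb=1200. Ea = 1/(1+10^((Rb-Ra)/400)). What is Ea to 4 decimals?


Elo expected score: Ea = 1/(1 + 10^((Rb-Ra)/400))
Rb - Ra = 1200 - 1200 = 0
(Rb-Ra)/400 = 0/400 = 0.0
10^0.0 = 1.0
Ea = 1/(1 + 1.0) = 1/2.0 = 0.5000

0.5000


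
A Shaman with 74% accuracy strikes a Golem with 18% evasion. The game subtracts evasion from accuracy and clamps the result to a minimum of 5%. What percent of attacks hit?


accuracy - evasion = 74 - 18 = 56
Apply floor: max(56, 5) = 56
Hit chance = 56%

56%


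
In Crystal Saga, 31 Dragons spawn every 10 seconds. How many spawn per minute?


Spawns per minute = count * (60 / interval)
= 31 * (60 / 10)
= 31 * 6.0
= 186.0

186.0 per minute


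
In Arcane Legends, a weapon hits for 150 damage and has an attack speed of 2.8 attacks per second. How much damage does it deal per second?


DPS = damage * attack_speed
= 150 * 2.8
= 420.0

420.0 DPS


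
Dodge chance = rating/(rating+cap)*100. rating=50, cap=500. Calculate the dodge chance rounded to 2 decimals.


dodge% = 50 / (50 + 500) * 100
= 50 / 550 * 100
= 0.090909 * 100
= 9.09%

9.09%


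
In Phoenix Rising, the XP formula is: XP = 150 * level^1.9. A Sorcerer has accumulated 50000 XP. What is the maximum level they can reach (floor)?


XP = 150 * level^1.9, so level = (XP / 150)^(1/1.9)
= (50000 / 150)^(1/1.9)
= 333.3333^0.5263
= 21.2731
Floor: level = 21

level 21


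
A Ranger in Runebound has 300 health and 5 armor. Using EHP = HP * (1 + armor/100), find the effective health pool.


EHP = 300 * (1 + 5/100)
= 300 * (1 + 0.05)
= 300 * 1.05
= 315.0

315.0 EHP


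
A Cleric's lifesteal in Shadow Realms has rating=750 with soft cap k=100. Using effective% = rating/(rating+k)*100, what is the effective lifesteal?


effective% = rating / (rating + k) * 100
= 750 / (750 + 100) * 100
= 750 / 850 * 100
= 0.882353 * 100
= 88.24%

88.24%


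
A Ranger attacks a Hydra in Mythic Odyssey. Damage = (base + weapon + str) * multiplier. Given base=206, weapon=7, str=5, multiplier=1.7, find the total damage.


Sum base + weapon + str = 206 + 7 + 5 = 218
Multiply by 1.7:
218 * 1.7 = 370.6

370.6 damage


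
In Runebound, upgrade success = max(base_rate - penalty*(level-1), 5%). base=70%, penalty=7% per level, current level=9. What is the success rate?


raw_rate = 70 - 7 * (9 - 1)
= 70 - 7 * 8
= 70 - 56
= 14
Apply floor: max(14, 5) = 14%

14%


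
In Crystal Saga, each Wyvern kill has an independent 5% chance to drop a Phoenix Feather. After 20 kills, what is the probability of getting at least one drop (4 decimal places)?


P(at least one) = 1 - P(none) = 1 - (1-p)^n
p = 5/100 = 0.05
1 - p = 0.95
(1 - p)^20 = 0.95^20 = 0.358486
P(at least one) = 1 - 0.358486 = 0.6415

0.6415


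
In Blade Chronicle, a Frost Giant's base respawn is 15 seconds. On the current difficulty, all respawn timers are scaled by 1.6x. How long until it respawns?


Respawn time = base * multiplier
= 15 * 1.6
= 24.0 seconds

24.0 seconds


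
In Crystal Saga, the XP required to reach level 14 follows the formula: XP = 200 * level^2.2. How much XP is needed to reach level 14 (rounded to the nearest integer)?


XP = 200 * level^2.2
Substitute level = 14:
XP = 200 * 14^2.2
= 200 * 332.2628
= 66453

66453 XP


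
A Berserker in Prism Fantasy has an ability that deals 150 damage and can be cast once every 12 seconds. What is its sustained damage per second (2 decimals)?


DPS = damage / cooldown
= 150 / 12
= 12.50

12.50 DPS


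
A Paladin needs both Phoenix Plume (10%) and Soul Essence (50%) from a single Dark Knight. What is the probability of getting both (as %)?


For independent events, P(both) = P(A) * P(B)
= 10% * 50%
= 500 / 100 %
= 5.0%

5.0%


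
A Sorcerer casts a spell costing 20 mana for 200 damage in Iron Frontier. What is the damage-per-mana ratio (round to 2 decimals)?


Efficiency = damage / mana
= 200 / 20
= 10.00

10.00 dmg/mana


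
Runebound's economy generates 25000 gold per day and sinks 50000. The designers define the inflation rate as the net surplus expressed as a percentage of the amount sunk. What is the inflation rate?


Net gold = 25000 - 50000 = -25000
Inflation rate = net / sunk * 100 = -25000 / 50000 * 100
= -0.5 * 100
= -50.00%

-50.00%


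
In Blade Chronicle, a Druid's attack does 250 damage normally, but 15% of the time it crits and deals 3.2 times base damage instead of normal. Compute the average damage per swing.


E[dmg] = base * (1 + crit_chance * (crit_mult - 1))
cc as decimal = 15/100 = 0.15
cm - 1 = 3.2 - 1 = 2.2
Bonus factor = 0.15 * 2.2 = 0.33
Total multiplier = 1 + 0.33 = 1.33
Expected damage = 250 * 1.33 = 332.50

332.50 damage


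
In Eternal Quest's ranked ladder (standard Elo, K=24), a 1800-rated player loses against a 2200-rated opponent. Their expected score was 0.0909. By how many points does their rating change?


Elo update: delta = K * (S - Ea), where S = 0 (loses)
S - Ea = 0 - 0.0909 = -0.0909
Rating change = 24 * -0.0909
= -2.18

-2.18 rating points


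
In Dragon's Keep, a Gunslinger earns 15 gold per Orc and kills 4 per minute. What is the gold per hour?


Gold per minute = 15 * 4 = 60
Gold per hour = 60 * 60 = 3600

3600 gold/hour


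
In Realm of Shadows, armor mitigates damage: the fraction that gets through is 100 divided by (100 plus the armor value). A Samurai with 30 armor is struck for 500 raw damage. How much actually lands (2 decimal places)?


actual = 500 * 100 / (100 + 30)
= 500 * 100 / 130
= 50000 / 130
= 384.62

384.62 damage


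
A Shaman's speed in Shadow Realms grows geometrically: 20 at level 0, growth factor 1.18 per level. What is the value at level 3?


value = base * growth^level
= 20 * 1.18^3
= 20 * 1.643032
= 32.86

32.86 speed


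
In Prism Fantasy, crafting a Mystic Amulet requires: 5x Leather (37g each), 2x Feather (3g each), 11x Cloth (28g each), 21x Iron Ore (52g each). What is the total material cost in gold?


Cost breakdown:
  Leather: 5 * 37 = 185
  Feather: 2 * 3 = 6
  Cloth: 11 * 28 = 308
  Iron Ore: 21 * 52 = 1092
Total = 185 + 6 + 308 + 1092 = 1591

1591 gold


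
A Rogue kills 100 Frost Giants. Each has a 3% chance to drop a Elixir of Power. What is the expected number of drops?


Expected drops = kills * (drop_rate / 100)
= 100 * (3 / 100)
= 100 * 0.03
= 3.0

3.0 drops


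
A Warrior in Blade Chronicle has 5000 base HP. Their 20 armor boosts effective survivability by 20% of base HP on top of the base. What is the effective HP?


EHP = 5000 * (1 + 20/100)
= 5000 * (1 + 0.2)
= 5000 * 1.2
= 6000.0

6000.0 EHP


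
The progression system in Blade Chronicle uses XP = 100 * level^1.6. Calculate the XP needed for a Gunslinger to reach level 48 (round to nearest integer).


XP = 100 * level^1.6
Substitute level = 48:
XP = 100 * 48^1.6
= 100 * 489.763
= 48976

48976 XP


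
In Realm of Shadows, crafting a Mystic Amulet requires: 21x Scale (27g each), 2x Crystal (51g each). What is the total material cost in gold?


Cost breakdown:
  Scale: 21 * 27 = 567
  Crystal: 2 * 51 = 102
Total = 567 + 102 = 669

669 gold


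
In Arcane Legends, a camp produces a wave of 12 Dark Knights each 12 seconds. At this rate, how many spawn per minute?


Spawns per minute = count * (60 / interval)
= 12 * (60 / 12)
= 12 * 5.0
= 60.0

60.0 per minute


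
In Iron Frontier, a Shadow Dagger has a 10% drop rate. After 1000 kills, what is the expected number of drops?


Expected drops = kills * (drop_rate / 100)
= 1000 * (10 / 100)
= 1000 * 0.1
= 100.0

100.0 drops


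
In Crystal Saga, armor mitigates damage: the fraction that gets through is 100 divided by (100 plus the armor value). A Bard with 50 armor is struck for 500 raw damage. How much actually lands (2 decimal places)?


actual = 500 * 100 / (100 + 50)
= 500 * 100 / 150
= 50000 / 150
= 333.33

333.33 damage


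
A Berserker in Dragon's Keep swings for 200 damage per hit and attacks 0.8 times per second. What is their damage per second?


DPS = damage * attack_speed
= 200 * 0.8
= 160.0

160.0 DPS


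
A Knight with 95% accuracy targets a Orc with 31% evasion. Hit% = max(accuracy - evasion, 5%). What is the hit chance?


accuracy - evasion = 95 - 31 = 64
Apply floor: max(64, 5) = 64
Hit chance = 64%

64%


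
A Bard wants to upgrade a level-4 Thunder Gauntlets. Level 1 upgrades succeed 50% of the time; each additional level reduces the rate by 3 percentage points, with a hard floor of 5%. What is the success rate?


raw_rate = 50 - 3 * (4 - 1)
= 50 - 3 * 3
= 50 - 9
= 41
Apply floor: max(41, 5) = 41%

41%


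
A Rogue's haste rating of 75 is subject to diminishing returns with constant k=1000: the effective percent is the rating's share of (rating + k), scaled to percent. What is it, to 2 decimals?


effective% = rating / (rating + k) * 100
= 75 / (75 + 1000) * 100
= 75 / 1075 * 100
= 0.069767 * 100
= 6.98%

6.98%


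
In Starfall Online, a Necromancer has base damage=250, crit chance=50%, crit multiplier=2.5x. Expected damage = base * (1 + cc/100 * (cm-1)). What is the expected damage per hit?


E[dmg] = base * (1 + crit_chance * (crit_mult - 1))
cc as decimal = 50/100 = 0.5
cm - 1 = 2.5 - 1 = 1.5
Bonus factor = 0.5 * 1.5 = 0.75
Total multiplier = 1 + 0.75 = 1.75
Expected damage = 250 * 1.75 = 437.50

437.50 damage


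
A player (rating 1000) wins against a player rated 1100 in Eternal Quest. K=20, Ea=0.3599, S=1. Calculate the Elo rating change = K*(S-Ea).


Elo update: delta = K * (S - Ea), where S = 1 (wins)
S - Ea = 1 - 0.3599 = 0.6401
Rating change = 20 * 0.6401
= 12.80

12.80 rating points


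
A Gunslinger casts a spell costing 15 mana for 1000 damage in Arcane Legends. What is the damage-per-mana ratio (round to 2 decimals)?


Efficiency = damage / mana
= 1000 / 15
= 66.67

66.67 dmg/mana


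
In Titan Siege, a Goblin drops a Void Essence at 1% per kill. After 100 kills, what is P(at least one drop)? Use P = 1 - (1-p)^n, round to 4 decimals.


P(at least one) = 1 - P(none) = 1 - (1-p)^n
p = 1/100 = 0.01
1 - p = 0.99
(1 - p)^100 = 0.99^100 = 0.366032
P(at least one) = 1 - 0.366032 = 0.6340

0.6340


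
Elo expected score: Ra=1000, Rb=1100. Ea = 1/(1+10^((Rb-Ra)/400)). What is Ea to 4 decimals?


Elo expected score: Ea = 1/(1 + 10^((Rb-Ra)/400))
Rb - Ra = 1100 - 1000 = 100
(Rb-Ra)/400 = 100/400 = 0.25
10^0.25 = 1.778279
Ea = 1/(1 + 1.778279) = 1/2.778279 = 0.3599

0.3599


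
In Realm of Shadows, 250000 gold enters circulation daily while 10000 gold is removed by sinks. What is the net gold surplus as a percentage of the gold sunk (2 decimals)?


Net gold = 250000 - 10000 = 240000
Inflation rate = net / sunk * 100 = 240000 / 10000 * 100
= 24.0 * 100
= 2400.00%

2400.00%


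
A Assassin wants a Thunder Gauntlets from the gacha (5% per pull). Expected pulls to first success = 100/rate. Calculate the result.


Expected pulls for a geometric distribution = 1/p = 100 / rate%
= 100 / 5
= 20.0

20.0 pulls


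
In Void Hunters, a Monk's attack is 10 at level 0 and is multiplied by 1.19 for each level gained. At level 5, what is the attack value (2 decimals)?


value = base * growth^level
= 10 * 1.19^5
= 10 * 2.386354
= 23.86

23.86 attack


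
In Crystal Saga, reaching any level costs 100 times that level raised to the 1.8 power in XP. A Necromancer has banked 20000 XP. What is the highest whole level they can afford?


XP = 100 * level^1.8, so level = (XP / 100)^(1/1.8)
= (20000 / 100)^(1/1.8)
= 200.0^0.5556
= 18.9824
Floor: level = 18

level 18


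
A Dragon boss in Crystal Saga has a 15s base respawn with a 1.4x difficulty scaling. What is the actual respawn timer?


Respawn time = base * multiplier
= 15 * 1.4
= 21.0 seconds

21.0 seconds


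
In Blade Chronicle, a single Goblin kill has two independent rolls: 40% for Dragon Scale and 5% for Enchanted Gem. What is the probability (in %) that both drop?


For independent events, P(both) = P(A) * P(B)
= 40% * 5%
= 200 / 100 %
= 2.0%

2.0%


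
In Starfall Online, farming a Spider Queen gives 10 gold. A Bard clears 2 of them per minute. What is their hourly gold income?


Gold per minute = 10 * 2 = 20
Gold per hour = 20 * 60 = 1200

1200 gold/hour


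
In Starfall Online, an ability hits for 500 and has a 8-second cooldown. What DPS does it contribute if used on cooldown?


DPS = damage / cooldown
= 500 / 8
= 62.50

62.50 DPS


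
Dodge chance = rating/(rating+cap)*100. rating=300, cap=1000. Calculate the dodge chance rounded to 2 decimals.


dodge% = 300 / (300 + 1000) * 100
= 300 / 1300 * 100
= 0.230769 * 100
= 23.08%

23.08%


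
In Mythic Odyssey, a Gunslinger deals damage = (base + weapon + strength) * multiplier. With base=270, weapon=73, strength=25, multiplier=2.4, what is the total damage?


Sum base + weapon + str = 270 + 73 + 25 = 368
Multiply by 2.4:
368 * 2.4 = 883.2

883.2 damage


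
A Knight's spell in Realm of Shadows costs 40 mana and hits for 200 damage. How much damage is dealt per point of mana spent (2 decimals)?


Efficiency = damage / mana
= 200 / 40
= 5.00

5.00 dmg/mana


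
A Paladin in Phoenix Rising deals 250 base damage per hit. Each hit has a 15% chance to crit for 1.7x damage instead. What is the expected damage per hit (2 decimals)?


E[dmg] = base * (1 + crit_chance * (crit_mult - 1))
cc as decimal = 15/100 = 0.15
cm - 1 = 1.7 - 1 = 0.7
Bonus factor = 0.15 * 0.7 = 0.105
Total multiplier = 1 + 0.105 = 1.105
Expected damage = 250 * 1.105 = 276.25

276.25 damage


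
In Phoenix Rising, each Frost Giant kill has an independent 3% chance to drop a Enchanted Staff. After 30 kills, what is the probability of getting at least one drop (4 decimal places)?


P(at least one) = 1 - P(none) = 1 - (1-p)^n
p = 3/100 = 0.03
1 - p = 0.97
(1 - p)^30 = 0.97^30 = 0.401007
P(at least one) = 1 - 0.401007 = 0.5990

0.5990


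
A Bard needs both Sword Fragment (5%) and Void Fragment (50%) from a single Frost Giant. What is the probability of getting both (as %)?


For independent events, P(both) = P(A) * P(B)
= 5% * 50%
= 250 / 100 %
= 2.5%

2.5%


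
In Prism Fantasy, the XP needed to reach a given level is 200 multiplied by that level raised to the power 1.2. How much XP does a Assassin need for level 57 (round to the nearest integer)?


XP = 200 * level^1.2
Substitute level = 57:
XP = 200 * 57^1.2
= 200 * 127.9528
= 25591

25591 XP


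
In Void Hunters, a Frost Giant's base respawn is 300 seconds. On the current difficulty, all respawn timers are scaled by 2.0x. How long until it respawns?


Respawn time = base * multiplier
= 300 * 2.0
= 600.0 seconds

600.0 seconds


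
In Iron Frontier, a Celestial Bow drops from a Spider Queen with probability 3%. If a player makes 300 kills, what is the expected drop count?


Expected drops = kills * (drop_rate / 100)
= 300 * (3 / 100)
= 300 * 0.03
= 9.0

9.0 drops


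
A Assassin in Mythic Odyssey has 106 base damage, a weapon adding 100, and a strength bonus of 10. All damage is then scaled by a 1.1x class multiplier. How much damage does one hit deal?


Sum base + weapon + str = 106 + 100 + 10 = 216
Multiply by 1.1:
216 * 1.1 = 237.6

237.6 damage


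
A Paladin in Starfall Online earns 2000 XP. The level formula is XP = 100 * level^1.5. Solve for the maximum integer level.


XP = 100 * level^1.5, so level = (XP / 100)^(1/1.5)
= (2000 / 100)^(1/1.5)
= 20.0^0.6667
= 7.3681
Floor: level = 7

level 7


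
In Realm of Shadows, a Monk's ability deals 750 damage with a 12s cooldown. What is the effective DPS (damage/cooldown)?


DPS = damage / cooldown
= 750 / 12
= 62.50

62.50 DPS


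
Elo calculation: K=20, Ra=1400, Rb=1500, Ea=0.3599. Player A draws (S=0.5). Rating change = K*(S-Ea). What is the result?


Elo update: delta = K * (S - Ea), where S = 0.5 (draws)
S - Ea = 0.5 - 0.3599 = 0.1401
Rating change = 20 * 0.1401
= 2.80

2.80 rating points


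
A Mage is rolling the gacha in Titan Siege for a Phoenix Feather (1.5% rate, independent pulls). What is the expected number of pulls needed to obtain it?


Expected pulls for a geometric distribution = 1/p = 100 / rate%
= 100 / 1.5
= 66.67

66.67 pulls


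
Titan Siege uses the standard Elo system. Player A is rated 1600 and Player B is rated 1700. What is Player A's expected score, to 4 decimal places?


Elo expected score: Ea = 1/(1 + 10^((Rb-Ra)/400))
Rb - Ra = 1700 - 1600 = 100
(Rb-Ra)/400 = 100/400 = 0.25
10^0.25 = 1.778279
Ea = 1/(1 + 1.778279) = 1/2.778279 = 0.3599

0.3599


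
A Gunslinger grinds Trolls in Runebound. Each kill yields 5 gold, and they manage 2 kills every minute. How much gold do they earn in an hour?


Gold per minute = 5 * 2 = 10
Gold per hour = 10 * 60 = 600

600 gold/hour


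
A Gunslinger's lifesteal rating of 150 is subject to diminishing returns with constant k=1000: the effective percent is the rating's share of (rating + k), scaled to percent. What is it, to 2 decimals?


effective% = rating / (rating + k) * 100
= 150 / (150 + 1000) * 100
= 150 / 1150 * 100
= 0.130435 * 100
= 13.04%

13.04%


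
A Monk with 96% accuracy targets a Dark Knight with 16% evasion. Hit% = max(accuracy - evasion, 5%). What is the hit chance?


accuracy - evasion = 96 - 16 = 80
Apply floor: max(80, 5) = 80
Hit chance = 80%

80%


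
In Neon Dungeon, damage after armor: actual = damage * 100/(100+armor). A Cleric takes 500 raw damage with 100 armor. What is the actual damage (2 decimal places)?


actual = 500 * 100 / (100 + 100)
= 500 * 100 / 200
= 50000 / 200
= 250.00

250.00 damage


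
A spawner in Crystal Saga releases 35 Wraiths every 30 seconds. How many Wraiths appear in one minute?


Spawns per minute = count * (60 / interval)
= 35 * (60 / 30)
= 35 * 2.0
= 70.0

70.0 per minute


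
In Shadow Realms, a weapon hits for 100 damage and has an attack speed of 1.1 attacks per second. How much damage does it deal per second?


DPS = damage * attack_speed
= 100 * 1.1
= 110.0

110.0 DPS


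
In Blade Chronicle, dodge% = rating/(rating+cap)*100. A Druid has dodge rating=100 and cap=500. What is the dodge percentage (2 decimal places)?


dodge% = 100 / (100 + 500) * 100
= 100 / 600 * 100
= 0.166667 * 100
= 16.67%

16.67%


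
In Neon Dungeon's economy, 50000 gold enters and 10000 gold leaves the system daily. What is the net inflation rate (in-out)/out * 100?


Net gold = 50000 - 10000 = 40000
Inflation rate = net / sunk * 100 = 40000 / 10000 * 100
= 4.0 * 100
= 400.00%

400.00%


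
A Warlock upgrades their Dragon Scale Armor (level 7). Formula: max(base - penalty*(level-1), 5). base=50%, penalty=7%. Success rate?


raw_rate = 50 - 7 * (7 - 1)
= 50 - 7 * 6
= 50 - 42
= 8
Apply floor: max(8, 5) = 8%

8%


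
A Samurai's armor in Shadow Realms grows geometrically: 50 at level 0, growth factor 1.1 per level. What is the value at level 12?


value = base * growth^level
= 50 * 1.1^12
= 50 * 3.138428
= 156.92

156.92 armor


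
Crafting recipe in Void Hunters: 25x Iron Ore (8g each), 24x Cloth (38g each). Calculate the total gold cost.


Cost breakdown:
  Iron Ore: 25 * 8 = 200
  Cloth: 24 * 38 = 912
Total = 200 + 912 = 1112

1112 gold


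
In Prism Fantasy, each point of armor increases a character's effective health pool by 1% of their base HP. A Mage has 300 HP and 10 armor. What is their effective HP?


EHP = 300 * (1 + 10/100)
= 300 * (1 + 0.1)
= 300 * 1.1
= 330.0

330.0 EHP


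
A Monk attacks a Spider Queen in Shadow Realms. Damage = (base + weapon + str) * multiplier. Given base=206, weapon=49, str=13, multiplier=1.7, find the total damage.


Sum base + weapon + str = 206 + 49 + 13 = 268
Multiply by 1.7:
268 * 1.7 = 455.6

455.6 damage


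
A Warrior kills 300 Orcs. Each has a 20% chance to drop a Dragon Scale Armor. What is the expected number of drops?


Expected drops = kills * (drop_rate / 100)
= 300 * (20 / 100)
= 300 * 0.2
= 60.0

60.0 drops


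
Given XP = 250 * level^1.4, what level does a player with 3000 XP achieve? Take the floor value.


XP = 250 * level^1.4, so level = (XP / 250)^(1/1.4)
= (3000 / 250)^(1/1.4)
= 12.0^0.7143
= 5.8999
Floor: level = 5

level 5


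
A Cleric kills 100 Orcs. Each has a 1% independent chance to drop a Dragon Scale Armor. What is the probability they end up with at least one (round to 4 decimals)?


P(at least one) = 1 - P(none) = 1 - (1-p)^n
p = 1/100 = 0.01
1 - p = 0.99
(1 - p)^100 = 0.99^100 = 0.366032
P(at least one) = 1 - 0.366032 = 0.6340

0.6340


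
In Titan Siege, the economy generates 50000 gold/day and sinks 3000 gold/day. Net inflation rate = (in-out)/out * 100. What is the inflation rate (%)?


Net gold = 50000 - 3000 = 47000
Inflation rate = net / sunk * 100 = 47000 / 3000 * 100
= 15.666667 * 100
= 1566.67%

1566.67%


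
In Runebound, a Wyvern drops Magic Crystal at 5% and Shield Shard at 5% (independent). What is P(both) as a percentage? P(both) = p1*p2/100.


For independent events, P(both) = P(A) * P(B)
= 5% * 5%
= 25 / 100 %
= 0.25%

0.25%


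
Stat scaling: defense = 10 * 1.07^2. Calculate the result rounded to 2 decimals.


value = base * growth^level
= 10 * 1.07^2
= 10 * 1.1449
= 11.45

11.45 defense


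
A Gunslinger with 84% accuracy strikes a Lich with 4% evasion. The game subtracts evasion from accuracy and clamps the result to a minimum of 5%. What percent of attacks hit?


accuracy - evasion = 84 - 4 = 80
Apply floor: max(80, 5) = 80
Hit chance = 80%

80%


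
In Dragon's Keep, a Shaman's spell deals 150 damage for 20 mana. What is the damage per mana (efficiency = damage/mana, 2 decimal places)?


Efficiency = damage / mana
= 150 / 20
= 7.50

7.50 dmg/mana


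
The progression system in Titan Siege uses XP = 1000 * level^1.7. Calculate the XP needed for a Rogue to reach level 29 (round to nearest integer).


XP = 1000 * level^1.7
Substitute level = 29:
XP = 1000 * 29^1.7
= 1000 * 306.2504
= 306250

306250 XP


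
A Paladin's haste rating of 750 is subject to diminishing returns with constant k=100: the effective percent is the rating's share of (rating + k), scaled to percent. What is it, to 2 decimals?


effective% = rating / (rating + k) * 100
= 750 / (750 + 100) * 100
= 750 / 850 * 100
= 0.882353 * 100
= 88.24%

88.24%


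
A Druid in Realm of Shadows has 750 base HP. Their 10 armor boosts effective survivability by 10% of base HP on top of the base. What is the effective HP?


EHP = 750 * (1 + 10/100)
= 750 * (1 + 0.1)
= 750 * 1.1
= 825.0

825.0 EHP


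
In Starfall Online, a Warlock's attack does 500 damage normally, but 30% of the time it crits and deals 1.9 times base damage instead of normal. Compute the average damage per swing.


E[dmg] = base * (1 + crit_chance * (crit_mult - 1))
cc as decimal = 30/100 = 0.3
cm - 1 = 1.9 - 1 = 0.9
Bonus factor = 0.3 * 0.9 = 0.27
Total multiplier = 1 + 0.27 = 1.27
Expected damage = 500 * 1.27 = 635.00

635.00 damage


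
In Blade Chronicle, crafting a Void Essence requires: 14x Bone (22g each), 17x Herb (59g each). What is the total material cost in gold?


Cost breakdown:
  Bone: 14 * 22 = 308
  Herb: 17 * 59 = 1003
Total = 308 + 1003 = 1311

1311 gold


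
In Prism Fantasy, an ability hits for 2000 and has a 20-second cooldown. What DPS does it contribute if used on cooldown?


DPS = damage / cooldown
= 2000 / 20
= 100.00

100.00 DPS


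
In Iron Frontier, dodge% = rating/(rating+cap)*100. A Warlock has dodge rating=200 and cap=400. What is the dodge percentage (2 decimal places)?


dodge% = 200 / (200 + 400) * 100
= 200 / 600 * 100
= 0.333333 * 100
= 33.33%

33.33%


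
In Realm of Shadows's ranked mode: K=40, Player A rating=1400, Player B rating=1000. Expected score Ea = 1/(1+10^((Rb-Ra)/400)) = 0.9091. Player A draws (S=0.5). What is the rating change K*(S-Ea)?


Elo update: delta = K * (S - Ea), where S = 0.5 (draws)
S - Ea = 0.5 - 0.9091 = -0.4091
Rating change = 40 * -0.4091
= -16.36

-16.36 rating points


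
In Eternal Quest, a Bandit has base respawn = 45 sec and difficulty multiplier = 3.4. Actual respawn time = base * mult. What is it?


Respawn time = base * multiplier
= 45 * 3.4
= 153.0 seconds

153.0 seconds


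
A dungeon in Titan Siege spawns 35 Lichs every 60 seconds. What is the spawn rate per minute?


Spawns per minute = count * (60 / interval)
= 35 * (60 / 60)
= 35 * 1.0
= 35.0

35.0 per minute


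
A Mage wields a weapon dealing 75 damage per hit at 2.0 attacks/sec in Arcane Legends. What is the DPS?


DPS = damage * attack_speed
= 75 * 2.0
= 150.0

150.0 DPS


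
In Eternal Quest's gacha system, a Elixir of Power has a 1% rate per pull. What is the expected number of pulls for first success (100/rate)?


Expected pulls for a geometric distribution = 1/p = 100 / rate%
= 100 / 1
= 100.0

100.0 pulls


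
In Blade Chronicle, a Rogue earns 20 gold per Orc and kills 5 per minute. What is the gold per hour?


Gold per minute = 20 * 5 = 100
Gold per hour = 100 * 60 = 6000

6000 gold/hour


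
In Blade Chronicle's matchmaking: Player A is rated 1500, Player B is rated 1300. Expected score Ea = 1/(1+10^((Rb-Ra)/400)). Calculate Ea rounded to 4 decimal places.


Elo expected score: Ea = 1/(1 + 10^((Rb-Ra)/400))
Rb - Ra = 1300 - 1500 = -200
(Rb-Ra)/400 = -200/400 = -0.5
10^-0.5 = 0.316228
Ea = 1/(1 + 0.316228) = 1/1.316228 = 0.7597

0.7597


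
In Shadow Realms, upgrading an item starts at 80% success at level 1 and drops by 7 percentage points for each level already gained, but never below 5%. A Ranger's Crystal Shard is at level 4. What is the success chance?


raw_rate = 80 - 7 * (4 - 1)
= 80 - 7 * 3
= 80 - 21
= 59
Apply floor: max(59, 5) = 59%

59%


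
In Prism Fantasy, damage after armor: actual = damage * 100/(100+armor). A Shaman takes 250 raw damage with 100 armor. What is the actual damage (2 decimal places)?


actual = 250 * 100 / (100 + 100)
= 250 * 100 / 200
= 25000 / 200
= 125.00

125.00 damage


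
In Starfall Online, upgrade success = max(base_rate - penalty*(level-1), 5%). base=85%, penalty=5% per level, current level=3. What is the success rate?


raw_rate = 85 - 5 * (3 - 1)
= 85 - 5 * 2
= 85 - 10
= 75
Apply floor: max(75, 5) = 75%

75%


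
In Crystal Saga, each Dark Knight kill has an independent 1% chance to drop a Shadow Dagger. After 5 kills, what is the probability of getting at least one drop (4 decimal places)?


P(at least one) = 1 - P(none) = 1 - (1-p)^n
p = 1/100 = 0.01
1 - p = 0.99
(1 - p)^5 = 0.99^5 = 0.950990
P(at least one) = 1 - 0.950990 = 0.0490

0.0490


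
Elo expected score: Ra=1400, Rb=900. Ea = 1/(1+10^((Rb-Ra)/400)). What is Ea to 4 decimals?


Elo expected score: Ea = 1/(1 + 10^((Rb-Ra)/400))
Rb - Ra = 900 - 1400 = -500
(Rb-Ra)/400 = -500/400 = -1.25
10^-1.25 = 0.056234
Ea = 1/(1 + 0.056234) = 1/1.056234 = 0.9468

0.9468


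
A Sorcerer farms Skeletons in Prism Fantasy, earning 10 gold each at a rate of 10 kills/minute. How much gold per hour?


Gold per minute = 10 * 10 = 100
Gold per hour = 100 * 60 = 6000

6000 gold/hour


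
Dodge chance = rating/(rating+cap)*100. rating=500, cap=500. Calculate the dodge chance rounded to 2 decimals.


dodge% = 500 / (500 + 500) * 100
= 500 / 1000 * 100
= 0.5 * 100
= 50.00%

50.00%


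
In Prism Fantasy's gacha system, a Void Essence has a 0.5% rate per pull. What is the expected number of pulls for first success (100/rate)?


Expected pulls for a geometric distribution = 1/p = 100 / rate%
= 100 / 0.5
= 200.0

200.0 pulls


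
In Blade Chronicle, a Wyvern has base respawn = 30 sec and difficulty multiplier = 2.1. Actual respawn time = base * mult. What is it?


Respawn time = base * multiplier
= 30 * 2.1
= 63.0 seconds

63.0 seconds


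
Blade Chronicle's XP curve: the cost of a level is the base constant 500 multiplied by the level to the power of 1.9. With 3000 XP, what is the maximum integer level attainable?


XP = 500 * level^1.9, so level = (XP / 500)^(1/1.9)
= (3000 / 500)^(1/1.9)
= 6.0^0.5263
= 2.5678
Floor: level = 2

level 2


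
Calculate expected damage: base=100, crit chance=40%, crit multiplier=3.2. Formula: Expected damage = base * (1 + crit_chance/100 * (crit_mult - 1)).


E[dmg] = base * (1 + crit_chance * (crit_mult - 1))
cc as decimal = 40/100 = 0.4
cm - 1 = 3.2 - 1 = 2.2
Bonus factor = 0.4 * 2.2 = 0.88
Total multiplier = 1 + 0.88 = 1.88
Expected damage = 100 * 1.88 = 188.00

188.00 damage


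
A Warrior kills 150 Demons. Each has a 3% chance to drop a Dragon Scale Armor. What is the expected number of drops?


Expected drops = kills * (drop_rate / 100)
= 150 * (3 / 100)
= 150 * 0.03
= 4.5

4.5 drops


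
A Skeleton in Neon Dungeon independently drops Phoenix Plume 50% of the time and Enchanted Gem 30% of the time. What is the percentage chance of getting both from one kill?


For independent events, P(both) = P(A) * P(B)
= 50% * 30%
= 1500 / 100 %
= 15.0%

15.0%


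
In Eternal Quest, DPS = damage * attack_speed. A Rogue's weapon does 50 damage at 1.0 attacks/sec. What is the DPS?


DPS = damage * attack_speed
= 50 * 1.0
= 50.0

50.0 DPS
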